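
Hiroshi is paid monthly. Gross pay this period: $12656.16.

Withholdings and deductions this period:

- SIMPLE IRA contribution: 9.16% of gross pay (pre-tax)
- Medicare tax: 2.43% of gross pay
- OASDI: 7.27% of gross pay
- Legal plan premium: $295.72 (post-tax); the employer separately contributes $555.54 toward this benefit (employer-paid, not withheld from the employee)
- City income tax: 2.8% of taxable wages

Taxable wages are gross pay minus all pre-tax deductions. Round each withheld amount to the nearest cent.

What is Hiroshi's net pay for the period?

$9651.59

SIMPLE IRA contribution: $12656.16 × 0.0916 = $1159.30
Taxable wages = $12656.16 − $1159.30 = $11496.86
City income tax: $11496.86 × 0.028 = $321.91
Medicare tax: $12656.16 × 0.0243 = $307.54
OASDI: $12656.16 × 0.0727 = $920.10
Legal plan premium: $295.72
(Employer's $555.54 toward legal plan premium is not withheld from the employee.)
Total deductions = $1159.30 + $321.91 + $307.54 + $920.10 + $295.72 = $3004.57
Net pay = $12656.16 − $3004.57 = $9651.59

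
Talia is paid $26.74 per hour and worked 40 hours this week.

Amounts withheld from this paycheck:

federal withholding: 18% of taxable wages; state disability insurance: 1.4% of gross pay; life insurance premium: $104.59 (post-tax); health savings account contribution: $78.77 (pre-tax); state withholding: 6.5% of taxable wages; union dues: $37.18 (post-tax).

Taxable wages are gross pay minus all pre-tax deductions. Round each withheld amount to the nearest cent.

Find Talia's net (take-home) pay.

$591.34

Gross pay: 40 × $26.74 = $1069.60
Health savings account contribution: $78.77
Taxable wages = $1069.60 − $78.77 = $990.83
Federal withholding: $990.83 × 0.18 = $178.35
State withholding: $990.83 × 0.065 = $64.40
State disability insurance: $1069.60 × 0.014 = $14.97
Life insurance premium: $104.59
Union dues: $37.18
Total deductions = $78.77 + $178.35 + $64.40 + $14.97 + $104.59 + $37.18 = $478.26
Net pay = $1069.60 − $478.26 = $591.34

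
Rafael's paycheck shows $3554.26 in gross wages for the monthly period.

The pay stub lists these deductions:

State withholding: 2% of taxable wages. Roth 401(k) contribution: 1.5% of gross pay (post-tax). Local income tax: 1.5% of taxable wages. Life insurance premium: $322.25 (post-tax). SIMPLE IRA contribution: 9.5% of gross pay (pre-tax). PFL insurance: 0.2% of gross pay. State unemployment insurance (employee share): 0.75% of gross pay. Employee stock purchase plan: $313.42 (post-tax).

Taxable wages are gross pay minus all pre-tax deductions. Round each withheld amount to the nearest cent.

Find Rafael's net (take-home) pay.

$2381.28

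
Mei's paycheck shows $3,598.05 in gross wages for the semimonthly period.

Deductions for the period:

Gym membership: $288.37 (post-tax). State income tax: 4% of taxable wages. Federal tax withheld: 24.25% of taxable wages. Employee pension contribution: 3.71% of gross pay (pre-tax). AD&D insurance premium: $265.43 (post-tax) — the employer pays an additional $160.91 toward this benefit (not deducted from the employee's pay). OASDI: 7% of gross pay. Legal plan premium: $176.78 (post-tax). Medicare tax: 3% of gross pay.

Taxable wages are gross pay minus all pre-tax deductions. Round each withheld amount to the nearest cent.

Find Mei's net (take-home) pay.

$1,395.44

Employee pension contribution: $3,598.05 × 0.0371 = $133.49
Taxable wages = $3,598.05 − $133.49 = $3,464.56
Federal tax withheld: $3,464.56 × 0.2425 = $840.16
State income tax: $3,464.56 × 0.04 = $138.58
Medicare tax: $3,598.05 × 0.03 = $107.94
OASDI: $3,598.05 × 0.07 = $251.86
Legal plan premium: $176.78
AD&D insurance premium: $265.43
Gym membership: $288.37
(Employer's $160.91 toward AD&D insurance premium is not withheld from the employee.)
Total deductions = $133.49 + $840.16 + $138.58 + $107.94 + $251.86 + $176.78 + $265.43 + $288.37 = $2,202.61
Net pay = $3,598.05 − $2,202.61 = $1,395.44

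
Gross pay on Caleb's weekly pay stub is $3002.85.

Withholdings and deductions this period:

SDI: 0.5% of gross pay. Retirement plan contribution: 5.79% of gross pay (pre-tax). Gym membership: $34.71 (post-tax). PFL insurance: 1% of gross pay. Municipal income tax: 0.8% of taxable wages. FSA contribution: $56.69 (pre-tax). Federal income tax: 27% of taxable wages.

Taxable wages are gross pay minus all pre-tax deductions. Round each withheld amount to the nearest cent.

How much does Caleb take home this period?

FSA contribution: $56.69
Retirement plan contribution: $3002.85 × 0.0579 = $173.87
Pre-tax total = $56.69 + $173.87 = $230.56
Taxable wages = $3002.85 − $230.56 = $2772.29
Municipal income tax: $2772.29 × 0.008 = $22.18
Federal income tax: $2772.29 × 0.27 = $748.52
PFL insurance: $3002.85 × 0.01 = $30.03
SDI: $3002.85 × 0.005 = $15.01
Gym membership: $34.71
Total deductions = $56.69 + $173.87 + $22.18 + $748.52 + $30.03 + $15.01 + $34.71 = $1081.01
Net pay = $3002.85 − $1081.01 = $1921.84

$1921.84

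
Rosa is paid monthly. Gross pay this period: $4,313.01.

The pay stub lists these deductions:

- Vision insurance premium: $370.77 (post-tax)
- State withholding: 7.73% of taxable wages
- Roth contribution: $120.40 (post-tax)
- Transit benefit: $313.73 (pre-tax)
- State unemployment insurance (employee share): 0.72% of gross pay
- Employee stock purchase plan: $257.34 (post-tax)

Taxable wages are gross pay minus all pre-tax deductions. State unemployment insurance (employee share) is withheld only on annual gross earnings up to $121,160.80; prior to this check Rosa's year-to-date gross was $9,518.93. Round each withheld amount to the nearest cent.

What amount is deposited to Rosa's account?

$2,910.58

Transit benefit: $313.73
Taxable wages = $4,313.01 − $313.73 = $3,999.28
State withholding: $3,999.28 × 0.0773 = $309.14
State unemployment insurance (employee share): cap not yet reached, full $4,313.01 is subject → $4,313.01 × 0.0072 = $31.05
Employee stock purchase plan: $257.34
Roth contribution: $120.40
Vision insurance premium: $370.77
Total deductions = $313.73 + $309.14 + $31.05 + $257.34 + $120.40 + $370.77 = $1,402.43
Net pay = $4,313.01 − $1,402.43 = $2,910.58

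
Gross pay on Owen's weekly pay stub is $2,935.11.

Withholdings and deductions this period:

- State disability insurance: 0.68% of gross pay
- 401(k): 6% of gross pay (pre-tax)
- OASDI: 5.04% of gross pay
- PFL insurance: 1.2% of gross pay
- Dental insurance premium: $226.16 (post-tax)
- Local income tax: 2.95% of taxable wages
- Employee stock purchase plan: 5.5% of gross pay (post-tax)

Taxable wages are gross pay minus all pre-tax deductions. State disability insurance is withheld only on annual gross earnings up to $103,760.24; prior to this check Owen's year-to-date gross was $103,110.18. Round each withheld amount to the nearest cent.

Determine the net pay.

$2,102.45

401(k): $2,935.11 × 0.06 = $176.11
Taxable wages = $2,935.11 − $176.11 = $2,759.00
Local income tax: $2,759.00 × 0.0295 = $81.39
State disability insurance: only $103,760.24 − $103,110.18 = $650.06 of this check is subject → $650.06 × 0.0068 = $4.42
PFL insurance: $2,935.11 × 0.012 = $35.22
OASDI: $2,935.11 × 0.0504 = $147.93
Employee stock purchase plan: $2,935.11 × 0.055 = $161.43
Dental insurance premium: $226.16
Total deductions = $176.11 + $81.39 + $4.42 + $35.22 + $147.93 + $161.43 + $226.16 = $832.66
Net pay = $2,935.11 − $832.66 = $2,102.45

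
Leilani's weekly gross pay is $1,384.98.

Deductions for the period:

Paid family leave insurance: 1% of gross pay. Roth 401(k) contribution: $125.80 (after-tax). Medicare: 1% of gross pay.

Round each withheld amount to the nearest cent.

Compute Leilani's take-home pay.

Medicare: $1,384.98 × 0.01 = $13.85
Paid family leave insurance: $1,384.98 × 0.01 = $13.85
Roth 401(k) contribution: $125.80
Total deductions = $13.85 + $13.85 + $125.80 = $153.50
Net pay = $1,384.98 − $153.50 = $1,231.48

$1,231.48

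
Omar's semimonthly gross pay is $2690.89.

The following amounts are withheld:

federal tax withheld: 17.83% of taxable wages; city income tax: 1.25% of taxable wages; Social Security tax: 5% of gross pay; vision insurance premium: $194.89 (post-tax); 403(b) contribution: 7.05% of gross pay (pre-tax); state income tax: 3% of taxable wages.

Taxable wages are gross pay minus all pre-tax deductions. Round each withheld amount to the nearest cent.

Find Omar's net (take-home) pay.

$1619.49

403(b) contribution: $2690.89 × 0.0705 = $189.71
Taxable wages = $2690.89 − $189.71 = $2501.18
State income tax: $2501.18 × 0.03 = $75.04
City income tax: $2501.18 × 0.0125 = $31.26
Federal tax withheld: $2501.18 × 0.1783 = $445.96
Social Security tax: $2690.89 × 0.05 = $134.54
Vision insurance premium: $194.89
Total deductions = $189.71 + $75.04 + $31.26 + $445.96 + $134.54 + $194.89 = $1071.40
Net pay = $2690.89 − $1071.40 = $1619.49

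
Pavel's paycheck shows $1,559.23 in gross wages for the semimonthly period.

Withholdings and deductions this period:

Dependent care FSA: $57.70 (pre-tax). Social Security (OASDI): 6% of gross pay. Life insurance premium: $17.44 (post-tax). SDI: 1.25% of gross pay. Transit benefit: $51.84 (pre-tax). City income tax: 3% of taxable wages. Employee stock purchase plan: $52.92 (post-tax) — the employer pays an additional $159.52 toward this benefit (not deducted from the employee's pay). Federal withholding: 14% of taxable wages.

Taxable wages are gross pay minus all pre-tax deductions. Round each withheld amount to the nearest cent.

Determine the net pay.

$1,019.84

Dependent care FSA: $57.70
Transit benefit: $51.84
Pre-tax total = $57.70 + $51.84 = $109.54
Taxable wages = $1,559.23 − $109.54 = $1,449.69
City income tax: $1,449.69 × 0.03 = $43.49
Federal withholding: $1,449.69 × 0.14 = $202.96
Social Security (OASDI): $1,559.23 × 0.06 = $93.55
SDI: $1,559.23 × 0.0125 = $19.49
Life insurance premium: $17.44
Employee stock purchase plan: $52.92
(Employer's $159.52 toward employee stock purchase plan is not withheld from the employee.)
Total deductions = $57.70 + $51.84 + $43.49 + $202.96 + $93.55 + $19.49 + $17.44 + $52.92 = $539.39
Net pay = $1,559.23 − $539.39 = $1,019.84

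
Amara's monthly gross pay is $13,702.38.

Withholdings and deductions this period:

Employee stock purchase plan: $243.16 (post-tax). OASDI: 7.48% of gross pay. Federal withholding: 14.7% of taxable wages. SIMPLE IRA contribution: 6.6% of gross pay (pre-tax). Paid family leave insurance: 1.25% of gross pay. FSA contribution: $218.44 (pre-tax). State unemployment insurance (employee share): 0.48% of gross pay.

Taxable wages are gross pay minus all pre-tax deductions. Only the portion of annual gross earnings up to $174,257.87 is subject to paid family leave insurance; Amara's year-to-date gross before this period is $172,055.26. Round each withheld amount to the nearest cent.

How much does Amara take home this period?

$9,368.98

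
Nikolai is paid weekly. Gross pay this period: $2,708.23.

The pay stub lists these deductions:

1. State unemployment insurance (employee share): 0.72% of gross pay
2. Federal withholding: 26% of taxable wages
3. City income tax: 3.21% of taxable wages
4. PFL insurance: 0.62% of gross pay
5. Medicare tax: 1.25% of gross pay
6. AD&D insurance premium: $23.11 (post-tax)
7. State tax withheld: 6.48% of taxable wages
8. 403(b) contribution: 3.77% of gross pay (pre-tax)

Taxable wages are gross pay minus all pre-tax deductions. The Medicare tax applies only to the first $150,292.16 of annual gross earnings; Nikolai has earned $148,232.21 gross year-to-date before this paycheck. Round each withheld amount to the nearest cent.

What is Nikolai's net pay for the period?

$1,590.85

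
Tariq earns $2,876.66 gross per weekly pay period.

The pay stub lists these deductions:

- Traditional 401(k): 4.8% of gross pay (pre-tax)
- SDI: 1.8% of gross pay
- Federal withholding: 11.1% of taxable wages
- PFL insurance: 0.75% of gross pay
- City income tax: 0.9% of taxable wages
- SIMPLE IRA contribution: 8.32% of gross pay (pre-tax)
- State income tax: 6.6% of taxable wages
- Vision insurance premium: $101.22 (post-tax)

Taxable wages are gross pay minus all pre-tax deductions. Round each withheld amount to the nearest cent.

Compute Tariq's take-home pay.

SIMPLE IRA contribution: $2,876.66 × 0.0832 = $239.34
Traditional 401(k): $2,876.66 × 0.048 = $138.08
Pre-tax total = $239.34 + $138.08 = $377.42
Taxable wages = $2,876.66 − $377.42 = $2,499.24
Federal withholding: $2,499.24 × 0.111 = $277.42
City income tax: $2,499.24 × 0.009 = $22.49
State income tax: $2,499.24 × 0.066 = $164.95
PFL insurance: $2,876.66 × 0.0075 = $21.57
SDI: $2,876.66 × 0.018 = $51.78
Vision insurance premium: $101.22
Total deductions = $239.34 + $138.08 + $277.42 + $22.49 + $164.95 + $21.57 + $51.78 + $101.22 = $1,016.85
Net pay = $2,876.66 − $1,016.85 = $1,859.81

$1,859.81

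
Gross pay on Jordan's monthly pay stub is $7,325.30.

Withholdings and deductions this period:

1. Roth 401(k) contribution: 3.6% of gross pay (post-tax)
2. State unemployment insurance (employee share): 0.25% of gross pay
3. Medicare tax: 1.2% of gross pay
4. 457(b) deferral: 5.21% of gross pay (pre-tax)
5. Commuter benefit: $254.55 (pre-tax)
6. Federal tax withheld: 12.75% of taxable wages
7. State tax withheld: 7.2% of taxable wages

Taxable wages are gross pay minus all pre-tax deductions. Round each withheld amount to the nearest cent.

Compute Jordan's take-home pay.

$4,984.70

Commuter benefit: $254.55
457(b) deferral: $7,325.30 × 0.0521 = $381.65
Pre-tax total = $254.55 + $381.65 = $636.20
Taxable wages = $7,325.30 − $636.20 = $6,689.10
Federal tax withheld: $6,689.10 × 0.1275 = $852.86
State tax withheld: $6,689.10 × 0.072 = $481.62
State unemployment insurance (employee share): $7,325.30 × 0.0025 = $18.31
Medicare tax: $7,325.30 × 0.012 = $87.90
Roth 401(k) contribution: $7,325.30 × 0.036 = $263.71
Total deductions = $254.55 + $381.65 + $852.86 + $481.62 + $18.31 + $87.90 + $263.71 = $2,340.60
Net pay = $7,325.30 − $2,340.60 = $4,984.70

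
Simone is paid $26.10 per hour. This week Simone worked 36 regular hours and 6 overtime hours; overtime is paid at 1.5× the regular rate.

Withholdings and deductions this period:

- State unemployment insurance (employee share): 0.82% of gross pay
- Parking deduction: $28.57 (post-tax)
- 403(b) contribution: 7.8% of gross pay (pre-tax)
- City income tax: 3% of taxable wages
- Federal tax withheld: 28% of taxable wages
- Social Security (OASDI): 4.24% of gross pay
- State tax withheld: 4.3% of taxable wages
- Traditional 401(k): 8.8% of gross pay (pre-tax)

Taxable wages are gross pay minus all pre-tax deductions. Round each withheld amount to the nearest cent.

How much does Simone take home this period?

$545.75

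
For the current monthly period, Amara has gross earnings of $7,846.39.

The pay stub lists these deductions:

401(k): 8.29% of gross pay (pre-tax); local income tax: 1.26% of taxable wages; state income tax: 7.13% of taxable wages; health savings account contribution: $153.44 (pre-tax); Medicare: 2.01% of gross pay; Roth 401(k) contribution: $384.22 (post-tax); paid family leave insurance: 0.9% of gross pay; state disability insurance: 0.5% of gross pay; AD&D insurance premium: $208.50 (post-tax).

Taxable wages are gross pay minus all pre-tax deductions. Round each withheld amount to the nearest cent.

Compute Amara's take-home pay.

$5,591.33

401(k): $7,846.39 × 0.0829 = $650.47
Health savings account contribution: $153.44
Pre-tax total = $650.47 + $153.44 = $803.91
Taxable wages = $7,846.39 − $803.91 = $7,042.48
Local income tax: $7,042.48 × 0.0126 = $88.74
State income tax: $7,042.48 × 0.0713 = $502.13
State disability insurance: $7,846.39 × 0.005 = $39.23
Paid family leave insurance: $7,846.39 × 0.009 = $70.62
Medicare: $7,846.39 × 0.0201 = $157.71
AD&D insurance premium: $208.50
Roth 401(k) contribution: $384.22
Total deductions = $650.47 + $153.44 + $88.74 + $502.13 + $39.23 + $70.62 + $157.71 + $208.50 + $384.22 = $2,255.06
Net pay = $7,846.39 − $2,255.06 = $5,591.33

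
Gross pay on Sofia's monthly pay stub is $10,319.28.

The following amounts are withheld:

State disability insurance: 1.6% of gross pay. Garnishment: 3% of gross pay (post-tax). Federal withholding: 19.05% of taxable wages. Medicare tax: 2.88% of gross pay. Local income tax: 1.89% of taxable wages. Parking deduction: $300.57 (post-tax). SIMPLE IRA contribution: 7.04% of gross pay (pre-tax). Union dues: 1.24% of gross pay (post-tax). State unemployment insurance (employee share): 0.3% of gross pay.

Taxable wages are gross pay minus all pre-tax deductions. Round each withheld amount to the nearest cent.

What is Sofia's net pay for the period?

SIMPLE IRA contribution: $10,319.28 × 0.0704 = $726.48
Taxable wages = $10,319.28 − $726.48 = $9,592.80
Local income tax: $9,592.80 × 0.0189 = $181.30
Federal withholding: $9,592.80 × 0.1905 = $1,827.43
State disability insurance: $10,319.28 × 0.016 = $165.11
Medicare tax: $10,319.28 × 0.0288 = $297.20
State unemployment insurance (employee share): $10,319.28 × 0.003 = $30.96
Garnishment: $10,319.28 × 0.03 = $309.58
Union dues: $10,319.28 × 0.0124 = $127.96
Parking deduction: $300.57
Total deductions = $726.48 + $181.30 + $1,827.43 + $165.11 + $297.20 + $30.96 + $309.58 + $127.96 + $300.57 = $3,966.59
Net pay = $10,319.28 − $3,966.59 = $6,352.69

$6,352.69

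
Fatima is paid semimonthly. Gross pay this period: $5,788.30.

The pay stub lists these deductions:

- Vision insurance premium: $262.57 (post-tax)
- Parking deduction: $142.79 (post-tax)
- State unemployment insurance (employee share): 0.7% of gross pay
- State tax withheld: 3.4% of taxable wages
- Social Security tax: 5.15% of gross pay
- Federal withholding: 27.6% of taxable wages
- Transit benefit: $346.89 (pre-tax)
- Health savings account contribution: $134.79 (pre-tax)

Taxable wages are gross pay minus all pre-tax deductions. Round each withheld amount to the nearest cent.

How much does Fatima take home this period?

$2,917.58

Health savings account contribution: $134.79
Transit benefit: $346.89
Pre-tax total = $134.79 + $346.89 = $481.68
Taxable wages = $5,788.30 − $481.68 = $5,306.62
State tax withheld: $5,306.62 × 0.034 = $180.43
Federal withholding: $5,306.62 × 0.276 = $1,464.63
Social Security tax: $5,788.30 × 0.0515 = $298.10
State unemployment insurance (employee share): $5,788.30 × 0.007 = $40.52
Parking deduction: $142.79
Vision insurance premium: $262.57
Total deductions = $134.79 + $346.89 + $180.43 + $1,464.63 + $298.10 + $40.52 + $142.79 + $262.57 = $2,870.72
Net pay = $5,788.30 − $2,870.72 = $2,917.58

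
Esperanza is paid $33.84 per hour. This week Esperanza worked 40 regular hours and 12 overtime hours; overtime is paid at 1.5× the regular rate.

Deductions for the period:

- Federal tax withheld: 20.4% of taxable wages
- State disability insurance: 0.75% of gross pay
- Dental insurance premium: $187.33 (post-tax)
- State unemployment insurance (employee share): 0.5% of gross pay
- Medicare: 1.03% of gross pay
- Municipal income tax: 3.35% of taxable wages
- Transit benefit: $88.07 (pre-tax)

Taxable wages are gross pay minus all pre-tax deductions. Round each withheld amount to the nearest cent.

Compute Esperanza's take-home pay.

$1,197.34

Regular pay: 40 × $33.84 = $1,353.60
Overtime pay: 12 × $33.84 × 1.5 = $609.12
Gross pay = $1,353.60 + $609.12 = $1,962.72
Transit benefit: $88.07
Taxable wages = $1,962.72 − $88.07 = $1,874.65
Municipal income tax: $1,874.65 × 0.0335 = $62.80
Federal tax withheld: $1,874.65 × 0.204 = $382.43
State disability insurance: $1,962.72 × 0.0075 = $14.72
State unemployment insurance (employee share): $1,962.72 × 0.005 = $9.81
Medicare: $1,962.72 × 0.0103 = $20.22
Dental insurance premium: $187.33
Total deductions = $88.07 + $62.80 + $382.43 + $14.72 + $9.81 + $20.22 + $187.33 = $765.38
Net pay = $1,962.72 − $765.38 = $1,197.34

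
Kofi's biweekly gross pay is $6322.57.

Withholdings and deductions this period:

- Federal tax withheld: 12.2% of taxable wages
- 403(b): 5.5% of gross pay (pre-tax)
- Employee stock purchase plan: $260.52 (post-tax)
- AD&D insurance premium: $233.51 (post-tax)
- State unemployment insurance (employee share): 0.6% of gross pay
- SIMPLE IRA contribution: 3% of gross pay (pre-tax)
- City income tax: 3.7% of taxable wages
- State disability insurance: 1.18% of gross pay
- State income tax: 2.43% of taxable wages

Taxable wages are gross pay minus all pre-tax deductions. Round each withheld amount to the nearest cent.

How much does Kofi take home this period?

SIMPLE IRA contribution: $6322.57 × 0.03 = $189.68
403(b): $6322.57 × 0.055 = $347.74
Pre-tax total = $189.68 + $347.74 = $537.42
Taxable wages = $6322.57 − $537.42 = $5785.15
State income tax: $5785.15 × 0.0243 = $140.58
Federal tax withheld: $5785.15 × 0.122 = $705.79
City income tax: $5785.15 × 0.037 = $214.05
State unemployment insurance (employee share): $6322.57 × 0.006 = $37.94
State disability insurance: $6322.57 × 0.0118 = $74.61
Employee stock purchase plan: $260.52
AD&D insurance premium: $233.51
Total deductions = $189.68 + $347.74 + $140.58 + $705.79 + $214.05 + $37.94 + $74.61 + $260.52 + $233.51 = $2204.42
Net pay = $6322.57 − $2204.42 = $4118.15

$4118.15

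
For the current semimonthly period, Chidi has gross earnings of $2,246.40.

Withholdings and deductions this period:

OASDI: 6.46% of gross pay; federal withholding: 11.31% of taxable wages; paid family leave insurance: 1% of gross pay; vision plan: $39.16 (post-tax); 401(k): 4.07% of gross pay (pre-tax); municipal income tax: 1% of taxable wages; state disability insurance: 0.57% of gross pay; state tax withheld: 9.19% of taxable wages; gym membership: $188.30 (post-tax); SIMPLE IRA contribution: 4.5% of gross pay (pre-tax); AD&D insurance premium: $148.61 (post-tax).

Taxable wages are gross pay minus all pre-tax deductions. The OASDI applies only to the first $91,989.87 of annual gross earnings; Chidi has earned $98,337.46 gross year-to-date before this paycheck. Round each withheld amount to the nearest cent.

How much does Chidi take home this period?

SIMPLE IRA contribution: $2,246.40 × 0.045 = $101.09
401(k): $2,246.40 × 0.0407 = $91.43
Pre-tax total = $101.09 + $91.43 = $192.52
Taxable wages = $2,246.40 − $192.52 = $2,053.88
Municipal income tax: $2,053.88 × 0.01 = $20.54
Federal withholding: $2,053.88 × 0.1131 = $232.29
State tax withheld: $2,053.88 × 0.0919 = $188.75
Paid family leave insurance: $2,246.40 × 0.01 = $22.46
OASDI: annual cap $91,989.87 already reached (YTD $98,337.46), so $0.00
State disability insurance: $2,246.40 × 0.0057 = $12.80
Vision plan: $39.16
AD&D insurance premium: $148.61
Gym membership: $188.30
Total deductions = $101.09 + $91.43 + $20.54 + $232.29 + $188.75 + $22.46 + $0.00 + $12.80 + $39.16 + $148.61 + $188.30 = $1,045.43
Net pay = $2,246.40 − $1,045.43 = $1,200.97

$1,200.97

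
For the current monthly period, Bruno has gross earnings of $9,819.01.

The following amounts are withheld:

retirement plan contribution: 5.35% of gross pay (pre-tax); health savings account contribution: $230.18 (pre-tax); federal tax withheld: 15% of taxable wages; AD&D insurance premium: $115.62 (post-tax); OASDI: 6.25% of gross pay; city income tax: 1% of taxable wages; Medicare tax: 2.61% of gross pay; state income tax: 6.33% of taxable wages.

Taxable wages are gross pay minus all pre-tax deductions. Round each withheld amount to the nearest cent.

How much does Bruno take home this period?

Health savings account contribution: $230.18
Retirement plan contribution: $9,819.01 × 0.0535 = $525.32
Pre-tax total = $230.18 + $525.32 = $755.50
Taxable wages = $9,819.01 − $755.50 = $9,063.51
City income tax: $9,063.51 × 0.01 = $90.64
State income tax: $9,063.51 × 0.0633 = $573.72
Federal tax withheld: $9,063.51 × 0.15 = $1,359.53
Medicare tax: $9,819.01 × 0.0261 = $256.28
OASDI: $9,819.01 × 0.0625 = $613.69
AD&D insurance premium: $115.62
Total deductions = $230.18 + $525.32 + $90.64 + $573.72 + $1,359.53 + $256.28 + $613.69 + $115.62 = $3,764.98
Net pay = $9,819.01 − $3,764.98 = $6,054.03

$6,054.03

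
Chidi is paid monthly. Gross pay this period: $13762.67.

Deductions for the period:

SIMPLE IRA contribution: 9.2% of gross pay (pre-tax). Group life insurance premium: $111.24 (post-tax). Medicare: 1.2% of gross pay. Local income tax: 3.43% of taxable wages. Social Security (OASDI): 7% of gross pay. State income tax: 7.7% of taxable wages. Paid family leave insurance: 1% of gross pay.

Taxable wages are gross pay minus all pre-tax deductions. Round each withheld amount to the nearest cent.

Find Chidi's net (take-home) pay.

$9728.23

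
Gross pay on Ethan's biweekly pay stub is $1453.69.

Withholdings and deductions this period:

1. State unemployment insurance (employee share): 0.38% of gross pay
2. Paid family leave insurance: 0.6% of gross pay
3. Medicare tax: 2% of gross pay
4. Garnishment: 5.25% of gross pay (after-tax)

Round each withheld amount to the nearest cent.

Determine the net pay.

$1334.06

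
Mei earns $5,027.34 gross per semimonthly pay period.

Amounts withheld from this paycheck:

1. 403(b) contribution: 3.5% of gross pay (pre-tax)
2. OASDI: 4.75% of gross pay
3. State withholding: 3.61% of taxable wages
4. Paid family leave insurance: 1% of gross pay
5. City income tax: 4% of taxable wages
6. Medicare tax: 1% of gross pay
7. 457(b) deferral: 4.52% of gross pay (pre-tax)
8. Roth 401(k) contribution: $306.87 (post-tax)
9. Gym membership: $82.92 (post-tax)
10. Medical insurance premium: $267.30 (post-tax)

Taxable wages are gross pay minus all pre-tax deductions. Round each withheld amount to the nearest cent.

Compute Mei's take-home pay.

$3,275.81

457(b) deferral: $5,027.34 × 0.0452 = $227.24
403(b) contribution: $5,027.34 × 0.035 = $175.96
Pre-tax total = $227.24 + $175.96 = $403.20
Taxable wages = $5,027.34 − $403.20 = $4,624.14
State withholding: $4,624.14 × 0.0361 = $166.93
City income tax: $4,624.14 × 0.04 = $184.97
Paid family leave insurance: $5,027.34 × 0.01 = $50.27
Medicare tax: $5,027.34 × 0.01 = $50.27
OASDI: $5,027.34 × 0.0475 = $238.80
Roth 401(k) contribution: $306.87
Gym membership: $82.92
Medical insurance premium: $267.30
Total deductions = $227.24 + $175.96 + $166.93 + $184.97 + $50.27 + $50.27 + $238.80 + $306.87 + $82.92 + $267.30 = $1,751.53
Net pay = $5,027.34 − $1,751.53 = $3,275.81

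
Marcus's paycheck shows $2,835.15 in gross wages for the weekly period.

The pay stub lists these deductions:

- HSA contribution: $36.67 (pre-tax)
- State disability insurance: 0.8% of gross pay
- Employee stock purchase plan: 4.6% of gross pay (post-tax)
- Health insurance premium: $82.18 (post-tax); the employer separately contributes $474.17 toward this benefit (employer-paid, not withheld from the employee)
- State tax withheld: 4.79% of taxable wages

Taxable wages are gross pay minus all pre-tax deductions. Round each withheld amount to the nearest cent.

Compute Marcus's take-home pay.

$2,429.15

HSA contribution: $36.67
Taxable wages = $2,835.15 − $36.67 = $2,798.48
State tax withheld: $2,798.48 × 0.0479 = $134.05
State disability insurance: $2,835.15 × 0.008 = $22.68
Employee stock purchase plan: $2,835.15 × 0.046 = $130.42
Health insurance premium: $82.18
(Employer's $474.17 toward health insurance premium is not withheld from the employee.)
Total deductions = $36.67 + $134.05 + $22.68 + $130.42 + $82.18 = $406.00
Net pay = $2,835.15 − $406.00 = $2,429.15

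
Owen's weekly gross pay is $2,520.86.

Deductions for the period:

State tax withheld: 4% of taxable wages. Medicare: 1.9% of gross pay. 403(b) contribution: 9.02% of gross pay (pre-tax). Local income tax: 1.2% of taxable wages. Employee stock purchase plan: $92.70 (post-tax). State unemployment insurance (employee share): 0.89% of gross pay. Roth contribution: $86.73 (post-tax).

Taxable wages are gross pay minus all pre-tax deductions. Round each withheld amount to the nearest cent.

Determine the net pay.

$1,924.45

403(b) contribution: $2,520.86 × 0.0902 = $227.38
Taxable wages = $2,520.86 − $227.38 = $2,293.48
Local income tax: $2,293.48 × 0.012 = $27.52
State tax withheld: $2,293.48 × 0.04 = $91.74
Medicare: $2,520.86 × 0.019 = $47.90
State unemployment insurance (employee share): $2,520.86 × 0.0089 = $22.44
Employee stock purchase plan: $92.70
Roth contribution: $86.73
Total deductions = $227.38 + $27.52 + $91.74 + $47.90 + $22.44 + $92.70 + $86.73 = $596.41
Net pay = $2,520.86 − $596.41 = $1,924.45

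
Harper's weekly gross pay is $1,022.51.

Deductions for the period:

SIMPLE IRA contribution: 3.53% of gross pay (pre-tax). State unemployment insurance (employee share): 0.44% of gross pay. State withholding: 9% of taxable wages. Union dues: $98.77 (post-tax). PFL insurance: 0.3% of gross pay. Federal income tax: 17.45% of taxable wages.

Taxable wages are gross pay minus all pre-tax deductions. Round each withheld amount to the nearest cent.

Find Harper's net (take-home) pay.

$619.17

SIMPLE IRA contribution: $1,022.51 × 0.0353 = $36.09
Taxable wages = $1,022.51 − $36.09 = $986.42
Federal income tax: $986.42 × 0.1745 = $172.13
State withholding: $986.42 × 0.09 = $88.78
State unemployment insurance (employee share): $1,022.51 × 0.0044 = $4.50
PFL insurance: $1,022.51 × 0.003 = $3.07
Union dues: $98.77
Total deductions = $36.09 + $172.13 + $88.78 + $4.50 + $3.07 + $98.77 = $403.34
Net pay = $1,022.51 − $403.34 = $619.17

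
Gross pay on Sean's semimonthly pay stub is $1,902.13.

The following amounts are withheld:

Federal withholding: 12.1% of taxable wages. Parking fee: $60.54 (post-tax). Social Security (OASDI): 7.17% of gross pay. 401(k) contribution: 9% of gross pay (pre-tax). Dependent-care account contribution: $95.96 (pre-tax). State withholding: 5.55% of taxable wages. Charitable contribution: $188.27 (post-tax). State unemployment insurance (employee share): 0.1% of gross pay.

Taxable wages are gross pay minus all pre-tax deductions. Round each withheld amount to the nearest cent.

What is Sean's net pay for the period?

Dependent-care account contribution: $95.96
401(k) contribution: $1,902.13 × 0.09 = $171.19
Pre-tax total = $95.96 + $171.19 = $267.15
Taxable wages = $1,902.13 − $267.15 = $1,634.98
State withholding: $1,634.98 × 0.0555 = $90.74
Federal withholding: $1,634.98 × 0.121 = $197.83
Social Security (OASDI): $1,902.13 × 0.0717 = $136.38
State unemployment insurance (employee share): $1,902.13 × 0.001 = $1.90
Charitable contribution: $188.27
Parking fee: $60.54
Total deductions = $95.96 + $171.19 + $90.74 + $197.83 + $136.38 + $1.90 + $188.27 + $60.54 = $942.81
Net pay = $1,902.13 − $942.81 = $959.32

$959.32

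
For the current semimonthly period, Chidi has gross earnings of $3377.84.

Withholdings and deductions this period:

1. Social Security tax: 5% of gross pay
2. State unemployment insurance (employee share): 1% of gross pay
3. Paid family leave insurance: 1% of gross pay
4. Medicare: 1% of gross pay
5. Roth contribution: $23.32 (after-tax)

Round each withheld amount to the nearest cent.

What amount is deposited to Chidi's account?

$3084.29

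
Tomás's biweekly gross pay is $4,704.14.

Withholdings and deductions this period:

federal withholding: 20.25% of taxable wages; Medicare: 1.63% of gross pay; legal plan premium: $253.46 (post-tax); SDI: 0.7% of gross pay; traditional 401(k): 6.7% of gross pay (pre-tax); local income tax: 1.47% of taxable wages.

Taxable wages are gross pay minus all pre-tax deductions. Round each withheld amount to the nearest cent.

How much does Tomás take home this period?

$3,072.61

Traditional 401(k): $4,704.14 × 0.067 = $315.18
Taxable wages = $4,704.14 − $315.18 = $4,388.96
Local income tax: $4,388.96 × 0.0147 = $64.52
Federal withholding: $4,388.96 × 0.2025 = $888.76
Medicare: $4,704.14 × 0.0163 = $76.68
SDI: $4,704.14 × 0.007 = $32.93
Legal plan premium: $253.46
Total deductions = $315.18 + $64.52 + $888.76 + $76.68 + $32.93 + $253.46 = $1,631.53
Net pay = $4,704.14 − $1,631.53 = $3,072.61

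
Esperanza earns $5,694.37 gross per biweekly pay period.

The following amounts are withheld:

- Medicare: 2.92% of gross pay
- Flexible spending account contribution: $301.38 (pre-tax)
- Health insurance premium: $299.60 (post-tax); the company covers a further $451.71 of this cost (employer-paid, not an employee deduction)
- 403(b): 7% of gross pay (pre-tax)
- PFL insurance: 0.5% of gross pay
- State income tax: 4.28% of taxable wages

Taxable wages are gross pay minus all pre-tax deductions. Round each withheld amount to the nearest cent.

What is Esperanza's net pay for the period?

403(b): $5,694.37 × 0.07 = $398.61
Flexible spending account contribution: $301.38
Pre-tax total = $398.61 + $301.38 = $699.99
Taxable wages = $5,694.37 − $699.99 = $4,994.38
State income tax: $4,994.38 × 0.0428 = $213.76
PFL insurance: $5,694.37 × 0.005 = $28.47
Medicare: $5,694.37 × 0.0292 = $166.28
Health insurance premium: $299.60
(Employer's $451.71 toward health insurance premium is not withheld from the employee.)
Total deductions = $398.61 + $301.38 + $213.76 + $28.47 + $166.28 + $299.60 = $1,408.10
Net pay = $5,694.37 − $1,408.10 = $4,286.27

$4,286.27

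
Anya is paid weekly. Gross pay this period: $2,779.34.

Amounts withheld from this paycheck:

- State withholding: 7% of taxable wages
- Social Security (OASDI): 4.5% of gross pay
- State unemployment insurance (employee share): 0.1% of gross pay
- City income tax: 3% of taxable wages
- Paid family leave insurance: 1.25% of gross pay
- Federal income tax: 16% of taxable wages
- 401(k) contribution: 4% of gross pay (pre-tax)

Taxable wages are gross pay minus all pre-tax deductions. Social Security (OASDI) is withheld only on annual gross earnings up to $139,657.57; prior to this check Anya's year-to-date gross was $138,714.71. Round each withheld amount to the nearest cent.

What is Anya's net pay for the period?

$1,894.49

401(k) contribution: $2,779.34 × 0.04 = $111.17
Taxable wages = $2,779.34 − $111.17 = $2,668.17
City income tax: $2,668.17 × 0.03 = $80.05
State withholding: $2,668.17 × 0.07 = $186.77
Federal income tax: $2,668.17 × 0.16 = $426.91
State unemployment insurance (employee share): $2,779.34 × 0.001 = $2.78
Paid family leave insurance: $2,779.34 × 0.0125 = $34.74
Social Security (OASDI): only $139,657.57 − $138,714.71 = $942.86 of this check is subject → $942.86 × 0.045 = $42.43
Total deductions = $111.17 + $80.05 + $186.77 + $426.91 + $2.78 + $34.74 + $42.43 = $884.85
Net pay = $2,779.34 − $884.85 = $1,894.49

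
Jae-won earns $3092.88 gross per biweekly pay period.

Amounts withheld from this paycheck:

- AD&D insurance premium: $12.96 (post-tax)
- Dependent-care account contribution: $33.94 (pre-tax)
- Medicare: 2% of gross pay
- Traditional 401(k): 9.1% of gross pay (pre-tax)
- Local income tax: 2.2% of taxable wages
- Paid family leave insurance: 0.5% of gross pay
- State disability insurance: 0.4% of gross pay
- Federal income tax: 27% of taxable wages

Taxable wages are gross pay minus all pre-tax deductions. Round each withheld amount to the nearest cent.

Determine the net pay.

$1863.82

Dependent-care account contribution: $33.94
Traditional 401(k): $3092.88 × 0.091 = $281.45
Pre-tax total = $33.94 + $281.45 = $315.39
Taxable wages = $3092.88 − $315.39 = $2777.49
Federal income tax: $2777.49 × 0.27 = $749.92
Local income tax: $2777.49 × 0.022 = $61.10
Medicare: $3092.88 × 0.02 = $61.86
Paid family leave insurance: $3092.88 × 0.005 = $15.46
State disability insurance: $3092.88 × 0.004 = $12.37
AD&D insurance premium: $12.96
Total deductions = $33.94 + $281.45 + $749.92 + $61.10 + $61.86 + $15.46 + $12.37 + $12.96 = $1229.06
Net pay = $3092.88 − $1229.06 = $1863.82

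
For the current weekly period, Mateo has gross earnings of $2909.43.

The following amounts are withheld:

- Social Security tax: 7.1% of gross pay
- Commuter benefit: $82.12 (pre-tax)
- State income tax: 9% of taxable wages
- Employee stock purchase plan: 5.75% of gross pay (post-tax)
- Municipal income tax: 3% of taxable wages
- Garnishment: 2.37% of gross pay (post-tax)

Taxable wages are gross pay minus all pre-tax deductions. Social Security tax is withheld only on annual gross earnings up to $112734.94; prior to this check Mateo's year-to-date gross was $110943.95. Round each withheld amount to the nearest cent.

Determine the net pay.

$2124.63

Commuter benefit: $82.12
Taxable wages = $2909.43 − $82.12 = $2827.31
State income tax: $2827.31 × 0.09 = $254.46
Municipal income tax: $2827.31 × 0.03 = $84.82
Social Security tax: only $112734.94 − $110943.95 = $1790.99 of this check is subject → $1790.99 × 0.071 = $127.16
Garnishment: $2909.43 × 0.0237 = $68.95
Employee stock purchase plan: $2909.43 × 0.0575 = $167.29
Total deductions = $82.12 + $254.46 + $84.82 + $127.16 + $68.95 + $167.29 = $784.80
Net pay = $2909.43 − $784.80 = $2124.63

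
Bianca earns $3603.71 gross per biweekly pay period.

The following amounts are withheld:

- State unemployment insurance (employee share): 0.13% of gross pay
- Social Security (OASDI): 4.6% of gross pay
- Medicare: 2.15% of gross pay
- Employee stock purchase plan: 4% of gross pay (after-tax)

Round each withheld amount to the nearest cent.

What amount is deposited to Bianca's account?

Social Security (OASDI): $3603.71 × 0.046 = $165.77
Medicare: $3603.71 × 0.0215 = $77.48
State unemployment insurance (employee share): $3603.71 × 0.0013 = $4.68
Employee stock purchase plan: $3603.71 × 0.04 = $144.15
Total deductions = $165.77 + $77.48 + $4.68 + $144.15 = $392.08
Net pay = $3603.71 − $392.08 = $3211.63

$3211.63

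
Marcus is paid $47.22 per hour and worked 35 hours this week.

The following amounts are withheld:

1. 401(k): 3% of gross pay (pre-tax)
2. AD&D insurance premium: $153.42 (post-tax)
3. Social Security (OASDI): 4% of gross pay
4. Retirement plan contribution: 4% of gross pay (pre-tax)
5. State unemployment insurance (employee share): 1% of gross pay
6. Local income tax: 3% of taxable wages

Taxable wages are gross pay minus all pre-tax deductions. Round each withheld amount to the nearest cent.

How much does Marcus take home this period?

Gross pay: 35 × $47.22 = $1652.70
Retirement plan contribution: $1652.70 × 0.04 = $66.11
401(k): $1652.70 × 0.03 = $49.58
Pre-tax total = $66.11 + $49.58 = $115.69
Taxable wages = $1652.70 − $115.69 = $1537.01
Local income tax: $1537.01 × 0.03 = $46.11
Social Security (OASDI): $1652.70 × 0.04 = $66.11
State unemployment insurance (employee share): $1652.70 × 0.01 = $16.53
AD&D insurance premium: $153.42
Total deductions = $66.11 + $49.58 + $46.11 + $66.11 + $16.53 + $153.42 = $397.86
Net pay = $1652.70 − $397.86 = $1254.84

$1254.84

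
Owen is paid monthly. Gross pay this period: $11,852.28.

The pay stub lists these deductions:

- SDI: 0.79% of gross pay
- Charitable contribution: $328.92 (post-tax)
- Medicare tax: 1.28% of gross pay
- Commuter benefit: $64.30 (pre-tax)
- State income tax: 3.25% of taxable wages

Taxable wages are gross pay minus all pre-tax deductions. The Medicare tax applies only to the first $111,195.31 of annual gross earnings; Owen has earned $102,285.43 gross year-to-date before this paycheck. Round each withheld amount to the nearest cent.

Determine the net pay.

Commuter benefit: $64.30
Taxable wages = $11,852.28 − $64.30 = $11,787.98
State income tax: $11,787.98 × 0.0325 = $383.11
SDI: $11,852.28 × 0.0079 = $93.63
Medicare tax: only $111,195.31 − $102,285.43 = $8,909.88 of this check is subject → $8,909.88 × 0.0128 = $114.05
Charitable contribution: $328.92
Total deductions = $64.30 + $383.11 + $93.63 + $114.05 + $328.92 = $984.01
Net pay = $11,852.28 − $984.01 = $10,868.27

$10,868.27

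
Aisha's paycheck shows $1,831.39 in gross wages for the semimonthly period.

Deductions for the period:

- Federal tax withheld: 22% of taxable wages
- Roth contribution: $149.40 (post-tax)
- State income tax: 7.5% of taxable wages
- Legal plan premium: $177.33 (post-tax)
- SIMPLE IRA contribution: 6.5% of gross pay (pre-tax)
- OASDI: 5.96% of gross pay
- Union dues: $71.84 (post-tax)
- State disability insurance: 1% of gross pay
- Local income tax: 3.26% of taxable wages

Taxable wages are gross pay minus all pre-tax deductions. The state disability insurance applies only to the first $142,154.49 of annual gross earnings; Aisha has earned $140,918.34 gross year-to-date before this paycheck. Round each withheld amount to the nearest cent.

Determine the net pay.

$631.30

SIMPLE IRA contribution: $1,831.39 × 0.065 = $119.04
Taxable wages = $1,831.39 − $119.04 = $1,712.35
Local income tax: $1,712.35 × 0.0326 = $55.82
State income tax: $1,712.35 × 0.075 = $128.43
Federal tax withheld: $1,712.35 × 0.22 = $376.72
State disability insurance: only $142,154.49 − $140,918.34 = $1,236.15 of this check is subject → $1,236.15 × 0.01 = $12.36
OASDI: $1,831.39 × 0.0596 = $109.15
Union dues: $71.84
Legal plan premium: $177.33
Roth contribution: $149.40
Total deductions = $119.04 + $55.82 + $128.43 + $376.72 + $12.36 + $109.15 + $71.84 + $177.33 + $149.40 = $1,200.09
Net pay = $1,831.39 − $1,200.09 = $631.30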